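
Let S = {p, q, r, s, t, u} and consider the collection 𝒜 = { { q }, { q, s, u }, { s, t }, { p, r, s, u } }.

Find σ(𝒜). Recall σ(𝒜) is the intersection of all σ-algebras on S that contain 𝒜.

Seed the family with 𝒜 together with ∅ and S: { {  }, { q }, { s, t }, { q, s, u }, { p, r, s, u }, S }.
Iteration 1: 7 new —
  { q, t }  = complement { p, r, s, u }
  { p, r, t }  = complement { q, s, u }
  { q, s, t }  = { s, t } ∪ { q }
  { p, q, r, u }  = complement { s, t }
  { q, s, t, u }  = { s, t } ∪ { q, s, u }
  { p, q, r, s, u }  = { q, s, u } ∪ { p, r, s, u }
  { p, r, s, t, u }  = complement { q }
  (now 13)
Iteration 2 adds 7:
  { t }  = complement { p, q, r, s, u }
  { p, r }  = complement { q, s, t, u }
  { p, r, u }  = complement { q, s, t }
  { p, q, r, t }  = { q, t } ∪ { p, r, t }
  { p, r, s, t }  = { p, r, t } ∪ { s, t }
  { p, q, r, s, t }  = { p, r, t } ∪ { q, s, t }
  { p, q, r, t, u }  = { q, t } ∪ { p, q, r, u }
  (now 20)
Iteration 3. New:
  { s }  = complement { p, q, r, t, u }
  { u }  = complement { p, q, r, s, t }
  { q, u }  = complement { p, r, s, t }
  { s, u }  = complement { p, q, r, t }
  { p, q, r }  = { q } ∪ { p, r }
  { p, r, t, u }  = { p, r, u } ∪ { p, r, t }
  (now 26)
Iteration 4 (6 new):
  { q, s }  = complement { p, r, t, u }
  { t, u }  = { u } ∪ { t }
  { p, r, s }  = { p, r } ∪ { s }
  { q, t, u }  = { q, t } ∪ { q, u }
  { s, t, u }  = complement { p, q, r }
  { p, q, r, s }  = { p, q, r } ∪ { s }
  (now 32)
Iteration 5: closed — nothing new.

Hence σ(𝒜) has 32 members: { {  }, { q }, { s }, { t }, { u }, { p, r }, { q, s }, { q, t }, { q, u }, { s, t }, { s, u }, { t, u }, { p, q, r }, { p, r, s }, { p, r, t }, { p, r, u }, { q, s, t }, { q, s, u }, { q, t, u }, { s, t, u }, { p, q, r, s }, { p, q, r, t }, { p, q, r, u }, { p, r, s, t }, { p, r, s, u }, { p, r, t, u }, { q, s, t, u }, { p, q, r, s, t }, { p, q, r, s, u }, { p, q, r, t, u }, { p, r, s, t, u }, S }.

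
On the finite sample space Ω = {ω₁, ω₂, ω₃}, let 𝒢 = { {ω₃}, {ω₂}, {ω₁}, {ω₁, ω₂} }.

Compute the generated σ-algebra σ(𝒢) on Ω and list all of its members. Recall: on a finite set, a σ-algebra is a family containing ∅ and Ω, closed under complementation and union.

σ(𝒢) = { ∅, {ω₁}, {ω₂}, {ω₃}, {ω₁, ω₂}, {ω₁, ω₃}, {ω₂, ω₃}, Ω }

Trace:
Begin from { ∅, {ω₁}, {ω₂}, {ω₃}, {ω₁, ω₂}, Ω } (that is, 𝒢 plus ∅ and Ω).
Step 1. New:
  {ω₁, ω₃}  = ᶜ of {ω₂}
  {ω₂, ω₃}  = ᶜ of {ω₁}
  [8 total]
Step 2: no new sets; the family is a σ-algebra.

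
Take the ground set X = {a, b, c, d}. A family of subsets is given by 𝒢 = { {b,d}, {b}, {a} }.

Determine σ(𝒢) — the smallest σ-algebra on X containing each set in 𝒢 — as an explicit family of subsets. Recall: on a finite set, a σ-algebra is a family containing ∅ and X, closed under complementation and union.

Begin from { ∅, {a}, {b}, {b,d}, X } (that is, 𝒢 plus ∅ and X).
Iteration 1. New:
  {a,b}  = {b} ∪ {a}
  {a,c}  = {b,d}ᶜ
  {a,b,d}  = {b,d} ∪ {a}
  {a,c,d}  = {b}ᶜ
  {b,c,d}  = {a}ᶜ
  — 10 sets.
Iteration 2: +3 →
  {c}  = {a,b,d}ᶜ
  {c,d}  = {a,b}ᶜ
  {a,b,c}  = {a,b} ∪ {a,c}
  — 13 sets.
Iteration 3: 2 new —
  {d}  = {a,b,c}ᶜ
  {b,c}  = {c} ∪ {b}
  — 15 sets.
Iteration 4: +1 →
  {a,d}  = {b,c}ᶜ
  — 16 sets.
Iteration 5: already closed under ᶜ and ∪.

|σ(𝒢)| = 16.  σ(𝒢) = { ∅, {a}, {b}, {c}, {d}, {a,b}, {a,c}, {a,d}, {b,c}, {b,d}, {c,d}, {a,b,c}, {a,b,d}, {a,c,d}, {b,c,d}, X }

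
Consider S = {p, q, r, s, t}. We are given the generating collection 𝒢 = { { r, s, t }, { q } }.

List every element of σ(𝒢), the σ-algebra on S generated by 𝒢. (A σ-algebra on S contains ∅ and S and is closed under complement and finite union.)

Seed the family with 𝒢 together with ∅ and S: { {}, { q }, { r, s, t }, S }.
Pass 1: +3 →
  { p, q }  = complement { r, s, t }
  { p, r, s, t }  = complement { q }
  { q, r, s, t }  = { q } ∪ { r, s, t }
  (now 7)
Pass 2: +1 →
  { p }  = complement { q, r, s, t }
  (now 8)
Pass 3: no new sets; the family is a σ-algebra.

|σ(𝒢)| = 8.  σ(𝒢) = { {}, { p }, { q }, { p, q }, { r, s, t }, { p, r, s, t }, { q, r, s, t }, S }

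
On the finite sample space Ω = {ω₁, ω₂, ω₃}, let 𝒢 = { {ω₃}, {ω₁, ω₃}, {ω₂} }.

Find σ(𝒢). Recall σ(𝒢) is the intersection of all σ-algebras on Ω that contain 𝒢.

Answer: σ(𝒢) = { {}, {ω₁}, {ω₂}, {ω₃}, {ω₁, ω₂}, {ω₁, ω₃}, {ω₂, ω₃}, Ω }

Check:
Initial family (5 sets): { {}, {ω₂}, {ω₃}, {ω₁, ω₃}, Ω }.
Round 1 (2 new):
  {ω₁, ω₂}  = complement {ω₃}
  {ω₂, ω₃}  = {ω₃} ∪ {ω₂}
  |family| = 7
Round 2: +1 →
  {ω₁}  = complement {ω₂, ω₃}
  |family| = 8
Round 3: closed — nothing new.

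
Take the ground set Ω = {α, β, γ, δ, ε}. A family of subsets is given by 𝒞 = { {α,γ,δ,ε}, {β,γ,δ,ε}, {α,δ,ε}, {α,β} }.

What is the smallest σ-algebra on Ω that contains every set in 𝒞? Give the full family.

Begin from { ∅, {α,β}, {α,δ,ε}, {α,γ,δ,ε}, {β,γ,δ,ε}, Ω } (that is, 𝒞 plus ∅ and Ω).
Round 1 adds 5:
  {α}  = ᶜ of {β,γ,δ,ε}
  {β}  = ᶜ of {α,γ,δ,ε}
  {β,γ}  = ᶜ of {α,δ,ε}
  {γ,δ,ε}  = ᶜ of {α,β}
  {α,β,δ,ε}  = {α,δ,ε} ∪ {α,β}
Round 2 adds 2:
  {γ}  = ᶜ of {α,β,δ,ε}
  {α,β,γ}  = {α,β} ∪ {β,γ}
Round 3. New:
  {α,γ}  = {γ} ∪ {α}
  {δ,ε}  = ᶜ of {α,β,γ}
Round 4: 1 new —
  {β,δ,ε}  = ᶜ of {α,γ}
Round 5: no new sets; the family is a σ-algebra.

Therefore σ(𝒞) = { ∅, {α}, {β}, {γ}, {α,β}, {α,γ}, {β,γ}, {δ,ε}, {α,β,γ}, {α,δ,ε}, {β,δ,ε}, {γ,δ,ε}, {α,β,δ,ε}, {α,γ,δ,ε}, {β,γ,δ,ε}, Ω } (|σ(𝒞)| = 16).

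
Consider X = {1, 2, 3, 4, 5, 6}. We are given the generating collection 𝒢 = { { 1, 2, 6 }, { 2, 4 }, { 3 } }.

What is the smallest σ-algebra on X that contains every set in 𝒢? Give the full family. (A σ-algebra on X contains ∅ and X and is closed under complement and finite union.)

Answer: σ(𝒢) = { {}, { 2 }, { 3 }, { 4 }, { 5 }, { 1, 6 }, { 2, 3 }, { 2, 4 }, { 2, 5 }, { 3, 4 }, { 3, 5 }, { 4, 5 }, { 1, 2, 6 }, { 1, 3, 6 }, { 1, 4, 6 }, { 1, 5, 6 }, { 2, 3, 4 }, { 2, 3, 5 }, { 2, 4, 5 }, { 3, 4, 5 }, { 1, 2, 3, 6 }, { 1, 2, 4, 6 }, { 1, 2, 5, 6 }, { 1, 3, 4, 6 }, { 1, 3, 5, 6 }, { 1, 4, 5, 6 }, { 2, 3, 4, 5 }, { 1, 2, 3, 4, 6 }, { 1, 2, 3, 5, 6 }, { 1, 2, 4, 5, 6 }, { 1, 3, 4, 5, 6 }, X }

Check:
Start: 𝒢 ∪ {∅, X} = { {}, { 3 }, { 2, 4 }, { 1, 2, 6 }, X }.
Step 1: 6 new —
  { 2, 3, 4 }  = { 3 } ∪ { 2, 4 }
  { 3, 4, 5 }  = ᶜ of { 1, 2, 6 }
  { 1, 2, 3, 6 }  = { 3 } ∪ { 1, 2, 6 }
  { 1, 2, 4, 6 }  = { 1, 2, 6 } ∪ { 2, 4 }
  { 1, 3, 5, 6 }  = ᶜ of { 2, 4 }
  { 1, 2, 4, 5, 6 }  = ᶜ of { 3 }
  [11 total]
Step 2 adds 7:
  { 3, 5 }  = ᶜ of { 1, 2, 4, 6 }
  { 4, 5 }  = ᶜ of { 1, 2, 3, 6 }
  { 1, 5, 6 }  = ᶜ of { 2, 3, 4 }
  { 2, 3, 4, 5 }  = { 3, 4, 5 } ∪ { 2, 3, 4 }
  { 1, 2, 3, 4, 6 }  = { 2, 3, 4 } ∪ { 1, 2, 4, 6 }
  { 1, 2, 3, 5, 6 }  = { 1, 3, 5, 6 } ∪ { 1, 2, 3, 6 }
  { 1, 3, 4, 5, 6 }  = { 1, 3, 5, 6 } ∪ { 3, 4, 5 }
  [18 total]
Step 3: +7 →
  { 2 }  = ᶜ of { 1, 3, 4, 5, 6 }
  { 4 }  = ᶜ of { 1, 2, 3, 5, 6 }
  { 5 }  = ᶜ of { 1, 2, 3, 4, 6 }
  { 1, 6 }  = ᶜ of { 2, 3, 4, 5 }
  { 2, 4, 5 }  = { 4, 5 } ∪ { 2, 4 }
  { 1, 2, 5, 6 }  = { 1, 5, 6 } ∪ { 1, 2, 6 }
  { 1, 4, 5, 6 }  = { 4, 5 } ∪ { 1, 5, 6 }
  [25 total]
Step 4 (6 new):
  { 2, 3 }  = ᶜ of { 1, 4, 5, 6 }
  { 2, 5 }  = { 2 } ∪ { 5 }
  { 3, 4 }  = ᶜ of { 1, 2, 5, 6 }
  { 1, 3, 6 }  = ᶜ of { 2, 4, 5 }
  { 1, 4, 6 }  = { 1, 6 } ∪ { 4 }
  { 2, 3, 5 }  = { 2 } ∪ { 3, 5 }
  [31 total]
Step 5: 1 new —
  { 1, 3, 4, 6 }  = ᶜ of { 2, 5 }
  [32 total]
Step 6 adds nothing — fixpoint reached.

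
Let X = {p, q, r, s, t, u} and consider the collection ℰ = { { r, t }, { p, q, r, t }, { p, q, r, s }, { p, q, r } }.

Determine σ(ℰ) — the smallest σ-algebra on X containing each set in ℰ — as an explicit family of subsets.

Start: ℰ ∪ {∅, X} = { ∅, { r, t }, { p, q, r }, { p, q, r, s }, { p, q, r, t }, X }.
Round 1: +5 →
  { s, u }  = ᶜ of { p, q, r, t }
  { t, u }  = ᶜ of { p, q, r, s }
  { s, t, u }  = ᶜ of { p, q, r }
  { p, q, s, u }  = ᶜ of { r, t }
  { p, q, r, s, t }  = { r, t } ∪ { p, q, r, s }
  — 11 sets.
Round 2. New:
  { u }  = ᶜ of { p, q, r, s, t }
  { r, t, u }  = { t, u } ∪ { r, t }
  { r, s, t, u }  = { r, t } ∪ { s, u }
  { p, q, r, s, u }  = { p, q, r } ∪ { p, q, s, u }
  { p, q, r, t, u }  = { p, q, r } ∪ { t, u }
  { p, q, s, t, u }  = { p, q, s, u } ∪ { t, u }
  — 17 sets.
Round 3: 6 new —
  { r }  = ᶜ of { p, q, s, t, u }
  { s }  = ᶜ of { p, q, r, t, u }
  { t }  = ᶜ of { p, q, r, s, u }
  { p, q }  = ᶜ of { r, s, t, u }
  { p, q, s }  = ᶜ of { r, t, u }
  { p, q, r, u }  = { p, q, r } ∪ { u }
  — 23 sets.
Round 4. New:
  { r, s }  = { r } ∪ { s }
  { r, u }  = { u } ∪ { r }
  { s, t }  = ᶜ of { p, q, r, u }
  { p, q, t }  = { p, q } ∪ { t }
  { p, q, u }  = { p, q } ∪ { u }
  { r, s, t }  = { s } ∪ { r, t }
  { r, s, u }  = { r } ∪ { s, u }
  { p, q, s, t }  = { p, q, s } ∪ { t }
  { p, q, t, u }  = { t, u } ∪ { p, q }
  — 32 sets.
Round 5: no new sets; the family is a σ-algebra.

Hence σ(ℰ) has 32 members: { ∅, { r }, { s }, { t }, { u }, { p, q }, { r, s }, { r, t }, { r, u }, { s, t }, { s, u }, { t, u }, { p, q, r }, { p, q, s }, { p, q, t }, { p, q, u }, { r, s, t }, { r, s, u }, { r, t, u }, { s, t, u }, { p, q, r, s }, { p, q, r, t }, { p, q, r, u }, { p, q, s, t }, { p, q, s, u }, { p, q, t, u }, { r, s, t, u }, { p, q, r, s, t }, { p, q, r, s, u }, { p, q, r, t, u }, { p, q, s, t, u }, X }.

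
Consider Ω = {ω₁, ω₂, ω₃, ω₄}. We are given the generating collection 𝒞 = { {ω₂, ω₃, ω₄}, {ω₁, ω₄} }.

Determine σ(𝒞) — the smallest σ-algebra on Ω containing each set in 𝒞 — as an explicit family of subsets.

Answer: σ(𝒞) = { {}, {ω₁}, {ω₄}, {ω₁, ω₄}, {ω₂, ω₃}, {ω₁, ω₂, ω₃}, {ω₂, ω₃, ω₄}, Ω }

Trace:
Start: 𝒞 ∪ {∅, Ω} = { {}, {ω₁, ω₄}, {ω₂, ω₃, ω₄}, Ω }.
Step 1 adds 2:
  {ω₁}  = Ω∖{ω₂, ω₃, ω₄}
  {ω₂, ω₃}  = Ω∖{ω₁, ω₄}
  — 6 sets.
Step 2: 1 new —
  {ω₁, ω₂, ω₃}  = {ω₂, ω₃} ∪ {ω₁}
  — 7 sets.
Step 3. New:
  {ω₄}  = Ω∖{ω₁, ω₂, ω₃}
  — 8 sets.
Step 4: closed — nothing new.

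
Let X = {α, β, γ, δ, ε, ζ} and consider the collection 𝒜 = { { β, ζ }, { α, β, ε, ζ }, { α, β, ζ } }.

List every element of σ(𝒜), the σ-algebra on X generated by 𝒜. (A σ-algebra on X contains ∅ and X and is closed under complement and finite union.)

Answer: σ(𝒜) = { ∅, { α }, { ε }, { α, ε }, { β, ζ }, { γ, δ }, { α, β, ζ }, { α, γ, δ }, { β, ε, ζ }, { γ, δ, ε }, { α, β, ε, ζ }, { α, γ, δ, ε }, { β, γ, δ, ζ }, { α, β, γ, δ, ζ }, { β, γ, δ, ε, ζ }, X }

Working:
Initial family (5 sets): { ∅, { β, ζ }, { α, β, ζ }, { α, β, ε, ζ }, X }.
Pass 1: +3 →
  { γ, δ }  = complement { α, β, ε, ζ }
  { γ, δ, ε }  = complement { α, β, ζ }
  { α, γ, δ, ε }  = complement { β, ζ }
  |family| = 8
Pass 2 (3 new):
  { β, γ, δ, ζ }  = { β, ζ } ∪ { γ, δ }
  { α, β, γ, δ, ζ }  = { α, β, ζ } ∪ { γ, δ }
  { β, γ, δ, ε, ζ }  = { β, ζ } ∪ { γ, δ, ε }
  |family| = 11
Pass 3 (3 new):
  { α }  = complement { β, γ, δ, ε, ζ }
  { ε }  = complement { α, β, γ, δ, ζ }
  { α, ε }  = complement { β, γ, δ, ζ }
  |family| = 14
Pass 4: +2 →
  { α, γ, δ }  = { γ, δ } ∪ { α }
  { β, ε, ζ }  = { β, ζ } ∪ { ε }
  |family| = 16
Pass 5: closed — nothing new.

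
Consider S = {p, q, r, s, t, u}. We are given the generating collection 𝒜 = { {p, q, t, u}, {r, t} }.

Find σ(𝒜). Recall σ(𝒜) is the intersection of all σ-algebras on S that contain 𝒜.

|σ(𝒜)| = 16.  σ(𝒜) = { {}, {r}, {s}, {t}, {r, s}, {r, t}, {s, t}, {p, q, u}, {r, s, t}, {p, q, r, u}, {p, q, s, u}, {p, q, t, u}, {p, q, r, s, u}, {p, q, r, t, u}, {p, q, s, t, u}, S }

Trace:
Initial family (4 sets): { {}, {r, t}, {p, q, t, u}, S }.
Iteration 1. New:
  {r, s}  = ᶜ of {p, q, t, u}
  {p, q, s, u}  = ᶜ of {r, t}
  {p, q, r, t, u}  = {r, t} ∪ {p, q, t, u}
  (now 7)
Iteration 2 adds 4:
  {s}  = ᶜ of {p, q, r, t, u}
  {r, s, t}  = {r, s} ∪ {r, t}
  {p, q, r, s, u}  = {r, s} ∪ {p, q, s, u}
  {p, q, s, t, u}  = {p, q, s, u} ∪ {p, q, t, u}
  (now 11)
Iteration 3: 3 new —
  {r}  = ᶜ of {p, q, s, t, u}
  {t}  = ᶜ of {p, q, r, s, u}
  {p, q, u}  = ᶜ of {r, s, t}
  (now 14)
Iteration 4: 2 new —
  {s, t}  = {s} ∪ {t}
  {p, q, r, u}  = {r} ∪ {p, q, u}
  (now 16)
Iteration 5: closed — nothing new.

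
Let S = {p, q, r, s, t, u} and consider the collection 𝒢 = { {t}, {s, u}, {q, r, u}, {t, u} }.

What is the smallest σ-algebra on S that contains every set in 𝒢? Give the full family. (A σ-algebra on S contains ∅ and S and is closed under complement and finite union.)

Answer: σ(𝒢) = { ∅, {p}, {s}, {t}, {u}, {p, s}, {p, t}, {p, u}, {q, r}, {s, t}, {s, u}, {t, u}, {p, q, r}, {p, s, t}, {p, s, u}, {p, t, u}, {q, r, s}, {q, r, t}, {q, r, u}, {s, t, u}, {p, q, r, s}, {p, q, r, t}, {p, q, r, u}, {p, s, t, u}, {q, r, s, t}, {q, r, s, u}, {q, r, t, u}, {p, q, r, s, t}, {p, q, r, s, u}, {p, q, r, t, u}, {q, r, s, t, u}, S }

Working:
Initial family (6 sets): { ∅, {t}, {s, u}, {t, u}, {q, r, u}, S }.
Round 1: 7 new —
  {p, s, t}  = S∖{q, r, u}
  {s, t, u}  = {t, u} ∪ {s, u}
  {p, q, r, s}  = S∖{t, u}
  {p, q, r, t}  = S∖{s, u}
  {q, r, s, u}  = {q, r, u} ∪ {s, u}
  {q, r, t, u}  = {t, u} ∪ {q, r, u}
  {p, q, r, s, u}  = S∖{t}
  — 13 sets.
Round 2 adds 7:
  {p, s}  = S∖{q, r, t, u}
  {p, t}  = S∖{q, r, s, u}
  {p, q, r}  = S∖{s, t, u}
  {p, s, t, u}  = {p, s, t} ∪ {t, u}
  {p, q, r, s, t}  = {p, s, t} ∪ {p, q, r, s}
  {p, q, r, t, u}  = {t, u} ∪ {p, q, r, t}
  {q, r, s, t, u}  = {t, u} ∪ {q, r, s, u}
  — 20 sets.
Round 3. New:
  {p}  = S∖{q, r, s, t, u}
  {s}  = S∖{p, q, r, t, u}
  {u}  = S∖{p, q, r, s, t}
  {q, r}  = S∖{p, s, t, u}
  {p, s, u}  = {p, s} ∪ {s, u}
  {p, t, u}  = {t, u} ∪ {p, t}
  {p, q, r, u}  = {p, q, r} ∪ {q, r, u}
  — 27 sets.
Round 4 adds 4:
  {p, u}  = {p} ∪ {u}
  {s, t}  = S∖{p, q, r, u}
  {q, r, s}  = S∖{p, t, u}
  {q, r, t}  = S∖{p, s, u}
  — 31 sets.
Round 5. New:
  {q, r, s, t}  = S∖{p, u}
  — 32 sets.
Round 6: already closed under ᶜ and ∪.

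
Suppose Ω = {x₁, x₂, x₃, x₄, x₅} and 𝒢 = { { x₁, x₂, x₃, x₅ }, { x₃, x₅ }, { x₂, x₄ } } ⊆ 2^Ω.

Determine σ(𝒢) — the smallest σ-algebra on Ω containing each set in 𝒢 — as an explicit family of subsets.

Seed the family with 𝒢 together with ∅ and Ω: { ∅, { x₂, x₄ }, { x₃, x₅ }, { x₁, x₂, x₃, x₅ }, Ω }.
Step 1. New:
  { x₄ }  = complement { x₁, x₂, x₃, x₅ }
  { x₁, x₂, x₄ }  = complement { x₃, x₅ }
  { x₁, x₃, x₅ }  = complement { x₂, x₄ }
  { x₂, x₃, x₄, x₅ }  = { x₃, x₅ } ∪ { x₂, x₄ }
  |family| = 9
Step 2. New:
  { x₁ }  = complement { x₂, x₃, x₄, x₅ }
  { x₃, x₄, x₅ }  = { x₄ } ∪ { x₃, x₅ }
  { x₁, x₃, x₄, x₅ }  = { x₁, x₃, x₅ } ∪ { x₄ }
  |family| = 12
Step 3. New:
  { x₂ }  = complement { x₁, x₃, x₄, x₅ }
  { x₁, x₂ }  = complement { x₃, x₄, x₅ }
  { x₁, x₄ }  = { x₄ } ∪ { x₁ }
  |family| = 15
Step 4: 1 new —
  { x₂, x₃, x₅ }  = complement { x₁, x₄ }
  |family| = 16
Step 5: closed — nothing new.

σ(𝒢) = { ∅, { x₁ }, { x₂ }, { x₄ }, { x₁, x₂ }, { x₁, x₄ }, { x₂, x₄ }, { x₃, x₅ }, { x₁, x₂, x₄ }, { x₁, x₃, x₅ }, { x₂, x₃, x₅ }, { x₃, x₄, x₅ }, { x₁, x₂, x₃, x₅ }, { x₁, x₃, x₄, x₅ }, { x₂, x₃, x₄, x₅ }, Ω }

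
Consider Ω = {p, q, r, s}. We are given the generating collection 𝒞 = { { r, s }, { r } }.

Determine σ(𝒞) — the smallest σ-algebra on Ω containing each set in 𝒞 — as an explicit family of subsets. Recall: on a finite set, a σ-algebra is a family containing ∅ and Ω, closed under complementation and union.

σ(𝒞) (8 sets): { ∅, { r }, { s }, { p, q }, { r, s }, { p, q, r }, { p, q, s }, Ω }

Working:
Start: 𝒞 ∪ {∅, Ω} = { ∅, { r }, { r, s }, Ω }.
Round 1: +2 →
  { p, q }  = complement { r, s }
  { p, q, s }  = complement { r }
  — 6 sets.
Round 2: 1 new —
  { p, q, r }  = { r } ∪ { p, q }
  — 7 sets.
Round 3 adds 1:
  { s }  = complement { p, q, r }
  — 8 sets.
After Round 4 the family is unchanged; done.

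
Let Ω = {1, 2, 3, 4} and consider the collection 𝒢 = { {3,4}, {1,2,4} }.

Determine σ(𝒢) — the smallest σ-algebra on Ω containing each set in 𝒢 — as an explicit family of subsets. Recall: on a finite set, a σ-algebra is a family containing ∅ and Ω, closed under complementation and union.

Begin from { {}, {3,4}, {1,2,4}, Ω } (that is, 𝒢 plus ∅ and Ω).
Step 1: +2 →
  {3}  = {1,2,4}ᶜ
  {1,2}  = {3,4}ᶜ
Step 2: 1 new —
  {1,2,3}  = {3} ∪ {1,2}
Step 3 (1 new):
  {4}  = {1,2,3}ᶜ
Step 4: stable.

|σ(𝒢)| = 8.  σ(𝒢) = { {}, {3}, {4}, {1,2}, {3,4}, {1,2,3}, {1,2,4}, Ω }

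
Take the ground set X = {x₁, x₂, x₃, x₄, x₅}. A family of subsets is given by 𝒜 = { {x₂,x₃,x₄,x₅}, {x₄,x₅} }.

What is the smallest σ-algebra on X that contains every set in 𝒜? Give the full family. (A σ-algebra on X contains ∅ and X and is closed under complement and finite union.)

Begin from { ∅, {x₄,x₅}, {x₂,x₃,x₄,x₅}, X } (that is, 𝒜 plus ∅ and X).
Step 1: 2 new —
  {x₁}  = {x₂,x₃,x₄,x₅}ᶜ
  {x₁,x₂,x₃}  = {x₄,x₅}ᶜ
  — 6 sets.
Step 2 (1 new):
  {x₁,x₄,x₅}  = {x₄,x₅} ∪ {x₁}
  — 7 sets.
Step 3 adds 1:
  {x₂,x₃}  = {x₁,x₄,x₅}ᶜ
  — 8 sets.
Step 4: stable.

σ(𝒜) = { ∅, {x₁}, {x₂,x₃}, {x₄,x₅}, {x₁,x₂,x₃}, {x₁,x₄,x₅}, {x₂,x₃,x₄,x₅}, X }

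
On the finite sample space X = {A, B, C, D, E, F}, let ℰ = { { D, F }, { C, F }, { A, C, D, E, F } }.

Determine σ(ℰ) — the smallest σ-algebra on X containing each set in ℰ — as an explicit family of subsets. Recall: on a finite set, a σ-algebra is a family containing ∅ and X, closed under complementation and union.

|σ(ℰ)| = 32.  σ(ℰ) = { {}, { B }, { C }, { D }, { F }, { A, E }, { B, C }, { B, D }, { B, F }, { C, D }, { C, F }, { D, F }, { A, B, E }, { A, C, E }, { A, D, E }, { A, E, F }, { B, C, D }, { B, C, F }, { B, D, F }, { C, D, F }, { A, B, C, E }, { A, B, D, E }, { A, B, E, F }, { A, C, D, E }, { A, C, E, F }, { A, D, E, F }, { B, C, D, F }, { A, B, C, D, E }, { A, B, C, E, F }, { A, B, D, E, F }, { A, C, D, E, F }, X }

Derivation:
Initial family (5 sets): { {}, { C, F }, { D, F }, { A, C, D, E, F }, X }.
Pass 1 adds 4:
  { B }  = { A, C, D, E, F }ᶜ
  { C, D, F }  = { C, F } ∪ { D, F }
  { A, B, C, E }  = { D, F }ᶜ
  { A, B, D, E }  = { C, F }ᶜ
  (now 9)
Pass 2: 7 new —
  { A, B, E }  = { C, D, F }ᶜ
  { B, C, F }  = { B } ∪ { C, F }
  { B, D, F }  = { B } ∪ { D, F }
  { B, C, D, F }  = { B } ∪ { C, D, F }
  { A, B, C, D, E }  = { A, B, D, E } ∪ { A, B, C, E }
  { A, B, C, E, F }  = { C, F } ∪ { A, B, C, E }
  { A, B, D, E, F }  = { A, B, D, E } ∪ { D, F }
  (now 16)
Pass 3 (6 new):
  { C }  = { A, B, D, E, F }ᶜ
  { D }  = { A, B, C, E, F }ᶜ
  { F }  = { A, B, C, D, E }ᶜ
  { A, E }  = { B, C, D, F }ᶜ
  { A, C, E }  = { B, D, F }ᶜ
  { A, D, E }  = { B, C, F }ᶜ
  (now 22)
Pass 4: 9 new —
  { B, C }  = { B } ∪ { C }
  { B, D }  = { B } ∪ { D }
  { B, F }  = { B } ∪ { F }
  { C, D }  = { C } ∪ { D }
  { A, E, F }  = { F } ∪ { A, E }
  { A, B, E, F }  = { F } ∪ { A, B, E }
  { A, C, D, E }  = { A, D, E } ∪ { A, C, E }
  { A, C, E, F }  = { A, C, E } ∪ { F }
  { A, D, E, F }  = { A, D, E } ∪ { F }
  (now 31)
Pass 5 (1 new):
  { B, C, D }  = { A, E, F }ᶜ
  (now 32)
After Pass 6 the family is unchanged; done.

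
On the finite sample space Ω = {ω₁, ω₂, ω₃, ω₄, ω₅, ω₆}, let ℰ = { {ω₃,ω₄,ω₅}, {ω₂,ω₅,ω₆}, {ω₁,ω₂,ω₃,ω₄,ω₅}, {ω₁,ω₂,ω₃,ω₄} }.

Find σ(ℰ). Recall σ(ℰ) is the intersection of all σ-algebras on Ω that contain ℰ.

Begin from { {}, {ω₂,ω₅,ω₆}, {ω₃,ω₄,ω₅}, {ω₁,ω₂,ω₃,ω₄}, {ω₁,ω₂,ω₃,ω₄,ω₅}, Ω } (that is, ℰ plus ∅ and Ω).
Round 1 (5 new):
  {ω₆}  = Ω∖{ω₁,ω₂,ω₃,ω₄,ω₅}
  {ω₅,ω₆}  = Ω∖{ω₁,ω₂,ω₃,ω₄}
  {ω₁,ω₂,ω₆}  = Ω∖{ω₃,ω₄,ω₅}
  {ω₁,ω₃,ω₄}  = Ω∖{ω₂,ω₅,ω₆}
  {ω₂,ω₃,ω₄,ω₅,ω₆}  = {ω₃,ω₄,ω₅} ∪ {ω₂,ω₅,ω₆}
  — 11 sets.
Round 2 adds 7:
  {ω₁}  = Ω∖{ω₂,ω₃,ω₄,ω₅,ω₆}
  {ω₁,ω₂,ω₅,ω₆}  = {ω₅,ω₆} ∪ {ω₁,ω₂,ω₆}
  {ω₁,ω₃,ω₄,ω₅}  = {ω₃,ω₄,ω₅} ∪ {ω₁,ω₃,ω₄}
  {ω₁,ω₃,ω₄,ω₆}  = {ω₆} ∪ {ω₁,ω₃,ω₄}
  {ω₃,ω₄,ω₅,ω₆}  = {ω₃,ω₄,ω₅} ∪ {ω₅,ω₆}
  {ω₁,ω₂,ω₃,ω₄,ω₆}  = {ω₆} ∪ {ω₁,ω₂,ω₃,ω₄}
  {ω₁,ω₃,ω₄,ω₅,ω₆}  = {ω₅,ω₆} ∪ {ω₁,ω₃,ω₄}
  — 18 sets.
Round 3: 8 new —
  {ω₂}  = Ω∖{ω₁,ω₃,ω₄,ω₅,ω₆}
  {ω₅}  = Ω∖{ω₁,ω₂,ω₃,ω₄,ω₆}
  {ω₁,ω₂}  = Ω∖{ω₃,ω₄,ω₅,ω₆}
  {ω₁,ω₆}  = {ω₆} ∪ {ω₁}
  {ω₂,ω₅}  = Ω∖{ω₁,ω₃,ω₄,ω₆}
  {ω₂,ω₆}  = Ω∖{ω₁,ω₃,ω₄,ω₅}
  {ω₃,ω₄}  = Ω∖{ω₁,ω₂,ω₅,ω₆}
  {ω₁,ω₅,ω₆}  = {ω₅,ω₆} ∪ {ω₁}
  — 26 sets.
Round 4: +6 →
  {ω₁,ω₅}  = {ω₅} ∪ {ω₁}
  {ω₁,ω₂,ω₅}  = {ω₂,ω₅} ∪ {ω₁,ω₂}
  {ω₂,ω₃,ω₄}  = Ω∖{ω₁,ω₅,ω₆}
  {ω₃,ω₄,ω₆}  = {ω₃,ω₄} ∪ {ω₆}
  {ω₂,ω₃,ω₄,ω₅}  = Ω∖{ω₁,ω₆}
  {ω₂,ω₃,ω₄,ω₆}  = {ω₃,ω₄} ∪ {ω₂,ω₆}
  — 32 sets.
Round 5: closed — nothing new.

Hence σ(ℰ) has 32 members: { {}, {ω₁}, {ω₂}, {ω₅}, {ω₆}, {ω₁,ω₂}, {ω₁,ω₅}, {ω₁,ω₆}, {ω₂,ω₅}, {ω₂,ω₆}, {ω₃,ω₄}, {ω₅,ω₆}, {ω₁,ω₂,ω₅}, {ω₁,ω₂,ω₆}, {ω₁,ω₃,ω₄}, {ω₁,ω₅,ω₆}, {ω₂,ω₃,ω₄}, {ω₂,ω₅,ω₆}, {ω₃,ω₄,ω₅}, {ω₃,ω₄,ω₆}, {ω₁,ω₂,ω₃,ω₄}, {ω₁,ω₂,ω₅,ω₆}, {ω₁,ω₃,ω₄,ω₅}, {ω₁,ω₃,ω₄,ω₆}, {ω₂,ω₃,ω₄,ω₅}, {ω₂,ω₃,ω₄,ω₆}, {ω₃,ω₄,ω₅,ω₆}, {ω₁,ω₂,ω₃,ω₄,ω₅}, {ω₁,ω₂,ω₃,ω₄,ω₆}, {ω₁,ω₃,ω₄,ω₅,ω₆}, {ω₂,ω₃,ω₄,ω₅,ω₆}, Ω }.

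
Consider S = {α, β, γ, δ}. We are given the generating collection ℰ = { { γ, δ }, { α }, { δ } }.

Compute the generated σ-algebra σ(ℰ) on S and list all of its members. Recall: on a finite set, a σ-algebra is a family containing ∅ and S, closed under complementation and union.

Begin from { ∅, { α }, { δ }, { γ, δ }, S } (that is, ℰ plus ∅ and S).
Iteration 1: 5 new —
  { α, β }  = complement { γ, δ }
  { α, δ }  = { δ } ∪ { α }
  { α, β, γ }  = complement { δ }
  { α, γ, δ }  = { γ, δ } ∪ { α }
  { β, γ, δ }  = complement { α }
  (now 10)
Iteration 2 adds 3:
  { β }  = complement { α, γ, δ }
  { β, γ }  = complement { α, δ }
  { α, β, δ }  = { α, β } ∪ { α, δ }
  (now 13)
Iteration 3 adds 2:
  { γ }  = complement { α, β, δ }
  { β, δ }  = { δ } ∪ { β }
  (now 15)
Iteration 4: 1 new —
  { α, γ }  = complement { β, δ }
  (now 16)
Iteration 5: closed — nothing new.

σ(ℰ) = { ∅, { α }, { β }, { γ }, { δ }, { α, β }, { α, γ }, { α, δ }, { β, γ }, { β, δ }, { γ, δ }, { α, β, γ }, { α, β, δ }, { α, γ, δ }, { β, γ, δ }, S }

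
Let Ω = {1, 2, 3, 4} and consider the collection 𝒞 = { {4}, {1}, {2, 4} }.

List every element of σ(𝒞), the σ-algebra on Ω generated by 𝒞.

Initial family (5 sets): { {}, {1}, {4}, {2, 4}, Ω }.
Round 1: 5 new —
  {1, 3}  = ᶜ of {2, 4}
  {1, 4}  = {4} ∪ {1}
  {1, 2, 3}  = ᶜ of {4}
  {1, 2, 4}  = {2, 4} ∪ {1}
  {2, 3, 4}  = ᶜ of {1}
Round 2. New:
  {3}  = ᶜ of {1, 2, 4}
  {2, 3}  = ᶜ of {1, 4}
  {1, 3, 4}  = {1, 4} ∪ {1, 3}
Round 3. New:
  {2}  = ᶜ of {1, 3, 4}
  {3, 4}  = {3} ∪ {4}
Round 4 (1 new):
  {1, 2}  = ᶜ of {3, 4}
Round 5: already closed under ᶜ and ∪.

Therefore σ(𝒞) = { {}, {1}, {2}, {3}, {4}, {1, 2}, {1, 3}, {1, 4}, {2, 3}, {2, 4}, {3, 4}, {1, 2, 3}, {1, 2, 4}, {1, 3, 4}, {2, 3, 4}, Ω } (|σ(𝒞)| = 16).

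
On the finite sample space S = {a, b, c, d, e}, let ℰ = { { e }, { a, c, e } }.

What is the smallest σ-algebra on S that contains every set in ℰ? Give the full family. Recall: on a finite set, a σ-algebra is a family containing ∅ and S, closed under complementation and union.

Take S₀ = ℰ ∪ {∅, S} = { {  }, { e }, { a, c, e }, S }.
Round 1 adds 2:
  { b, d }  = S∖{ a, c, e }
  { a, b, c, d }  = S∖{ e }
  |family| = 6
Round 2: 1 new —
  { b, d, e }  = { b, d } ∪ { e }
  |family| = 7
Round 3: +1 →
  { a, c }  = S∖{ b, d, e }
  |family| = 8
Round 4: already closed under ᶜ and ∪.

σ(ℰ) = { {  }, { e }, { a, c }, { b, d }, { a, c, e }, { b, d, e }, { a, b, c, d }, S }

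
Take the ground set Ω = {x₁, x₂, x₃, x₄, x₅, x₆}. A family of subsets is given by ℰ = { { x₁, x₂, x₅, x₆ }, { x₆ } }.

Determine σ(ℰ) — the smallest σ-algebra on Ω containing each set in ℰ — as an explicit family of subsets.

Initial family (4 sets): { {}, { x₆ }, { x₁, x₂, x₅, x₆ }, Ω }.
Round 1: +2 →
  { x₃, x₄ }  = Ω∖{ x₁, x₂, x₅, x₆ }
  { x₁, x₂, x₃, x₄, x₅ }  = Ω∖{ x₆ }
  — 6 sets.
Round 2: +1 →
  { x₃, x₄, x₆ }  = { x₃, x₄ } ∪ { x₆ }
  — 7 sets.
Round 3 adds 1:
  { x₁, x₂, x₅ }  = Ω∖{ x₃, x₄, x₆ }
  — 8 sets.
Round 4: stable.

Hence σ(ℰ) has 8 members: { {}, { x₆ }, { x₃, x₄ }, { x₁, x₂, x₅ }, { x₃, x₄, x₆ }, { x₁, x₂, x₅, x₆ }, { x₁, x₂, x₃, x₄, x₅ }, Ω }.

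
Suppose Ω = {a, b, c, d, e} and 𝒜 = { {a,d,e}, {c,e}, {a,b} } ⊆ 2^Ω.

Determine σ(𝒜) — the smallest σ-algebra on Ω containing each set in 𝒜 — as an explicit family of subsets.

Begin from { {}, {a,b}, {c,e}, {a,d,e}, Ω } (that is, 𝒜 plus ∅ and Ω).
Step 1 (6 new):
  {b,c}  = ᶜ of {a,d,e}
  {a,b,d}  = ᶜ of {c,e}
  {c,d,e}  = ᶜ of {a,b}
  {a,b,c,e}  = {a,b} ∪ {c,e}
  {a,b,d,e}  = {a,d,e} ∪ {a,b}
  {a,c,d,e}  = {a,d,e} ∪ {c,e}
  |family| = 11
Step 2: 7 new —
  {b}  = ᶜ of {a,c,d,e}
  {c}  = ᶜ of {a,b,d,e}
  {d}  = ᶜ of {a,b,c,e}
  {a,b,c}  = {a,b} ∪ {b,c}
  {b,c,e}  = {b,c} ∪ {c,e}
  {a,b,c,d}  = {a,b,d} ∪ {b,c}
  {b,c,d,e}  = {c,d,e} ∪ {b,c}
  |family| = 18
Step 3 adds 7:
  {a}  = ᶜ of {b,c,d,e}
  {e}  = ᶜ of {a,b,c,d}
  {a,d}  = ᶜ of {b,c,e}
  {b,d}  = {d} ∪ {b}
  {c,d}  = {c} ∪ {d}
  {d,e}  = ᶜ of {a,b,c}
  {b,c,d}  = {b,c} ∪ {d}
  |family| = 25
Step 4: 7 new —
  {a,c}  = {c} ∪ {a}
  {a,e}  = ᶜ of {b,c,d}
  {b,e}  = {b} ∪ {e}
  {a,b,e}  = ᶜ of {c,d}
  {a,c,d}  = {c,d} ∪ {a,d}
  {a,c,e}  = ᶜ of {b,d}
  {b,d,e}  = {b} ∪ {d,e}
  |family| = 32
Step 5: no new sets; the family is a σ-algebra.

Hence σ(𝒜) has 32 members: { {}, {a}, {b}, {c}, {d}, {e}, {a,b}, {a,c}, {a,d}, {a,e}, {b,c}, {b,d}, {b,e}, {c,d}, {c,e}, {d,e}, {a,b,c}, {a,b,d}, {a,b,e}, {a,c,d}, {a,c,e}, {a,d,e}, {b,c,d}, {b,c,e}, {b,d,e}, {c,d,e}, {a,b,c,d}, {a,b,c,e}, {a,b,d,e}, {a,c,d,e}, {b,c,d,e}, Ω }.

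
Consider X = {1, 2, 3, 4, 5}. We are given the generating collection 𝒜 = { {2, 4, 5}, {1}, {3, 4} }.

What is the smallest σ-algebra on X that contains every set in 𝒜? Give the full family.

σ(𝒜) = { {}, {1}, {3}, {4}, {1, 3}, {1, 4}, {2, 5}, {3, 4}, {1, 2, 5}, {1, 3, 4}, {2, 3, 5}, {2, 4, 5}, {1, 2, 3, 5}, {1, 2, 4, 5}, {2, 3, 4, 5}, X }

Check:
Seed the family with 𝒜 together with ∅ and X: { {}, {1}, {3, 4}, {2, 4, 5}, X }.
Pass 1. New:
  {1, 3}  = X∖{2, 4, 5}
  {1, 2, 5}  = X∖{3, 4}
  {1, 3, 4}  = {3, 4} ∪ {1}
  {1, 2, 4, 5}  = {2, 4, 5} ∪ {1}
  {2, 3, 4, 5}  = X∖{1}
  (now 10)
Pass 2: 3 new —
  {3}  = X∖{1, 2, 4, 5}
  {2, 5}  = X∖{1, 3, 4}
  {1, 2, 3, 5}  = {1, 2, 5} ∪ {1, 3}
  (now 13)
Pass 3 (2 new):
  {4}  = X∖{1, 2, 3, 5}
  {2, 3, 5}  = {3} ∪ {2, 5}
  (now 15)
Pass 4 (1 new):
  {1, 4}  = X∖{2, 3, 5}
  (now 16)
Pass 5: closed — nothing new.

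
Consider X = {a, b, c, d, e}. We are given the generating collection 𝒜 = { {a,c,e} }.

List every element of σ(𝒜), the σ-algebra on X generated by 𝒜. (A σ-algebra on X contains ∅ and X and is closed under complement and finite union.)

Answer: σ(𝒜) = { ∅, {b,d}, {a,c,e}, X }

Trace:
Seed the family with 𝒜 together with ∅ and X: { ∅, {a,c,e}, X }.
Step 1 adds 1:
  {b,d}  = ᶜ of {a,c,e}
  — 4 sets.
Step 2: stable.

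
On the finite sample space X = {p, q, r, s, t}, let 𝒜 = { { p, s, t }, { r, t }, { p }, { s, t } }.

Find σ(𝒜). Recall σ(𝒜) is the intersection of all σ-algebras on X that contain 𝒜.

σ(𝒜) = { ∅, { p }, { q }, { r }, { s }, { t }, { p, q }, { p, r }, { p, s }, { p, t }, { q, r }, { q, s }, { q, t }, { r, s }, { r, t }, { s, t }, { p, q, r }, { p, q, s }, { p, q, t }, { p, r, s }, { p, r, t }, { p, s, t }, { q, r, s }, { q, r, t }, { q, s, t }, { r, s, t }, { p, q, r, s }, { p, q, r, t }, { p, q, s, t }, { p, r, s, t }, { q, r, s, t }, X }

Working:
Begin from { ∅, { p }, { r, t }, { s, t }, { p, s, t }, X } (that is, 𝒜 plus ∅ and X).
Iteration 1: +7 →
  { q, r }  = ᶜ of { p, s, t }
  { p, q, r }  = ᶜ of { s, t }
  { p, q, s }  = ᶜ of { r, t }
  { p, r, t }  = { r, t } ∪ { p }
  { r, s, t }  = { s, t } ∪ { r, t }
  { p, r, s, t }  = { p, s, t } ∪ { r, t }
  { q, r, s, t }  = ᶜ of { p }
  — 13 sets.
Iteration 2. New:
  { q }  = ᶜ of { p, r, s, t }
  { p, q }  = ᶜ of { r, s, t }
  { q, s }  = ᶜ of { p, r, t }
  { q, r, t }  = { q, r } ∪ { r, t }
  { p, q, r, s }  = { p, q, r } ∪ { p, q, s }
  { p, q, r, t }  = { p, q, r } ∪ { p, r, t }
  { p, q, s, t }  = { p, s, t } ∪ { p, q, s }
  — 20 sets.
Iteration 3. New:
  { r }  = ᶜ of { p, q, s, t }
  { s }  = ᶜ of { p, q, r, t }
  { t }  = ᶜ of { p, q, r, s }
  { p, s }  = ᶜ of { q, r, t }
  { q, r, s }  = { q, s } ∪ { q, r }
  { q, s, t }  = { q } ∪ { s, t }
  — 26 sets.
Iteration 4 (6 new):
  { p, r }  = ᶜ of { q, s, t }
  { p, t }  = ᶜ of { q, r, s }
  { q, t }  = { q } ∪ { t }
  { r, s }  = { r } ∪ { s }
  { p, q, t }  = { p, q } ∪ { t }
  { p, r, s }  = { r } ∪ { p, s }
  — 32 sets.
Iteration 5: no new sets; the family is a σ-algebra.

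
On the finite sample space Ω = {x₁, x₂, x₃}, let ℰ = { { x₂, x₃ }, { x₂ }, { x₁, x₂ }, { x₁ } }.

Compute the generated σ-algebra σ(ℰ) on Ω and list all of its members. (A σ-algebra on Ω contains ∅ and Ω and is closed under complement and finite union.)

Answer: σ(ℰ) = { {}, { x₁ }, { x₂ }, { x₃ }, { x₁, x₂ }, { x₁, x₃ }, { x₂, x₃ }, Ω }

Derivation:
Start: ℰ ∪ {∅, Ω} = { {}, { x₁ }, { x₂ }, { x₁, x₂ }, { x₂, x₃ }, Ω }.
Iteration 1 (2 new):
  { x₃ }  = complement { x₁, x₂ }
  { x₁, x₃ }  = complement { x₂ }
  [8 total]
Iteration 2: closed — nothing new.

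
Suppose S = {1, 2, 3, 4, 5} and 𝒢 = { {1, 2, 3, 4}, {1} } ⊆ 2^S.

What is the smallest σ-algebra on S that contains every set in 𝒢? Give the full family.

σ(𝒢) (8 sets): { ∅, {1}, {5}, {1, 5}, {2, 3, 4}, {1, 2, 3, 4}, {2, 3, 4, 5}, S }

Derivation:
Take S₀ = 𝒢 ∪ {∅, S} = { ∅, {1}, {1, 2, 3, 4}, S }.
Step 1: +2 →
  {5}  = ᶜ of {1, 2, 3, 4}
  {2, 3, 4, 5}  = ᶜ of {1}
Step 2. New:
  {1, 5}  = {5} ∪ {1}
Step 3 adds 1:
  {2, 3, 4}  = ᶜ of {1, 5}
Step 4 adds nothing — fixpoint reached.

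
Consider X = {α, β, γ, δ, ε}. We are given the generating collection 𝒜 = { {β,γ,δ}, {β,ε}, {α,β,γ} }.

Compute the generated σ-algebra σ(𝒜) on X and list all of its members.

Take S₀ = 𝒜 ∪ {∅, X} = { ∅, {β,ε}, {α,β,γ}, {β,γ,δ}, X }.
Step 1: 6 new —
  {α,ε}  = {β,γ,δ}ᶜ
  {δ,ε}  = {α,β,γ}ᶜ
  {α,γ,δ}  = {β,ε}ᶜ
  {α,β,γ,δ}  = {α,β,γ} ∪ {β,γ,δ}
  {α,β,γ,ε}  = {β,ε} ∪ {α,β,γ}
  {β,γ,δ,ε}  = {β,ε} ∪ {β,γ,δ}
  — 11 sets.
Step 2: 7 new —
  {α}  = {β,γ,δ,ε}ᶜ
  {δ}  = {α,β,γ,ε}ᶜ
  {ε}  = {α,β,γ,δ}ᶜ
  {α,β,ε}  = {β,ε} ∪ {α,ε}
  {α,δ,ε}  = {δ,ε} ∪ {α,ε}
  {β,δ,ε}  = {β,ε} ∪ {δ,ε}
  {α,γ,δ,ε}  = {δ,ε} ∪ {α,γ,δ}
  — 18 sets.
Step 3: 6 new —
  {β}  = {α,γ,δ,ε}ᶜ
  {α,γ}  = {β,δ,ε}ᶜ
  {α,δ}  = {δ} ∪ {α}
  {β,γ}  = {α,δ,ε}ᶜ
  {γ,δ}  = {α,β,ε}ᶜ
  {α,β,δ,ε}  = {δ,ε} ∪ {α,β,ε}
  — 24 sets.
Step 4: +7 →
  {γ}  = {α,β,δ,ε}ᶜ
  {α,β}  = {β} ∪ {α}
  {β,δ}  = {β} ∪ {δ}
  {α,β,δ}  = {β} ∪ {α,δ}
  {α,γ,ε}  = {ε} ∪ {α,γ}
  {β,γ,ε}  = {α,δ}ᶜ
  {γ,δ,ε}  = {γ,δ} ∪ {ε}
  — 31 sets.
Step 5 adds 1:
  {γ,ε}  = {α,β,δ}ᶜ
  — 32 sets.
Step 6 adds nothing — fixpoint reached.

Therefore σ(𝒜) = { ∅, {α}, {β}, {γ}, {δ}, {ε}, {α,β}, {α,γ}, {α,δ}, {α,ε}, {β,γ}, {β,δ}, {β,ε}, {γ,δ}, {γ,ε}, {δ,ε}, {α,β,γ}, {α,β,δ}, {α,β,ε}, {α,γ,δ}, {α,γ,ε}, {α,δ,ε}, {β,γ,δ}, {β,γ,ε}, {β,δ,ε}, {γ,δ,ε}, {α,β,γ,δ}, {α,β,γ,ε}, {α,β,δ,ε}, {α,γ,δ,ε}, {β,γ,δ,ε}, X } (|σ(𝒜)| = 32).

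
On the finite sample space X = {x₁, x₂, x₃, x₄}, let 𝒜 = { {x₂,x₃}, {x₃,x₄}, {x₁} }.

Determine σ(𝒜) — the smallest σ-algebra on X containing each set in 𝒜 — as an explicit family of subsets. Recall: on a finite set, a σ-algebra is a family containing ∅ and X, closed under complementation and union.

σ(𝒜) (16 sets): { {}, {x₁}, {x₂}, {x₃}, {x₄}, {x₁,x₂}, {x₁,x₃}, {x₁,x₄}, {x₂,x₃}, {x₂,x₄}, {x₃,x₄}, {x₁,x₂,x₃}, {x₁,x₂,x₄}, {x₁,x₃,x₄}, {x₂,x₃,x₄}, X }

Check:
Seed the family with 𝒜 together with ∅ and X: { {}, {x₁}, {x₂,x₃}, {x₃,x₄}, X }.
Step 1 adds 5:
  {x₁,x₂}  = complement {x₃,x₄}
  {x₁,x₄}  = complement {x₂,x₃}
  {x₁,x₂,x₃}  = {x₂,x₃} ∪ {x₁}
  {x₁,x₃,x₄}  = {x₃,x₄} ∪ {x₁}
  {x₂,x₃,x₄}  = complement {x₁}
  (now 10)
Step 2: 3 new —
  {x₂}  = complement {x₁,x₃,x₄}
  {x₄}  = complement {x₁,x₂,x₃}
  {x₁,x₂,x₄}  = {x₁,x₂} ∪ {x₁,x₄}
  (now 13)
Step 3: 2 new —
  {x₃}  = complement {x₁,x₂,x₄}
  {x₂,x₄}  = {x₄} ∪ {x₂}
  (now 15)
Step 4 (1 new):
  {x₁,x₃}  = complement {x₂,x₄}
  (now 16)
Step 5: no new sets; the family is a σ-algebra.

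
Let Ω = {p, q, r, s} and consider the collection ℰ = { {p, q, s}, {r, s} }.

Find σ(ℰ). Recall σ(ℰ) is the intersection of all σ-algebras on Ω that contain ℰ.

Seed the family with ℰ together with ∅ and Ω: { {}, {r, s}, {p, q, s}, Ω }.
Step 1 adds 2:
  {r}  = {p, q, s}ᶜ
  {p, q}  = {r, s}ᶜ
  (now 6)
Step 2: +1 →
  {p, q, r}  = {r} ∪ {p, q}
  (now 7)
Step 3 (1 new):
  {s}  = {p, q, r}ᶜ
  (now 8)
Step 4: already closed under ᶜ and ∪.

Therefore σ(ℰ) = { {}, {r}, {s}, {p, q}, {r, s}, {p, q, r}, {p, q, s}, Ω } (|σ(ℰ)| = 8).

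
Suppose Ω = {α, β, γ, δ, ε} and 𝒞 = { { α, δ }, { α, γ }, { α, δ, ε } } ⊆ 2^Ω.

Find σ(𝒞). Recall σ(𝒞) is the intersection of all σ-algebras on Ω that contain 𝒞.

σ(𝒞) = { ∅, { α }, { β }, { γ }, { δ }, { ε }, { α, β }, { α, γ }, { α, δ }, { α, ε }, { β, γ }, { β, δ }, { β, ε }, { γ, δ }, { γ, ε }, { δ, ε }, { α, β, γ }, { α, β, δ }, { α, β, ε }, { α, γ, δ }, { α, γ, ε }, { α, δ, ε }, { β, γ, δ }, { β, γ, ε }, { β, δ, ε }, { γ, δ, ε }, { α, β, γ, δ }, { α, β, γ, ε }, { α, β, δ, ε }, { α, γ, δ, ε }, { β, γ, δ, ε }, Ω }

Working:
Seed the family with 𝒞 together with ∅ and Ω: { ∅, { α, γ }, { α, δ }, { α, δ, ε }, Ω }.
Step 1: 5 new —
  { β, γ }  = complement { α, δ, ε }
  { α, γ, δ }  = { α, δ } ∪ { α, γ }
  { β, γ, ε }  = complement { α, δ }
  { β, δ, ε }  = complement { α, γ }
  { α, γ, δ, ε }  = { α, δ, ε } ∪ { α, γ }
  — 10 sets.
Step 2: +7 →
  { β }  = complement { α, γ, δ, ε }
  { β, ε }  = complement { α, γ, δ }
  { α, β, γ }  = { β, γ } ∪ { α, γ }
  { α, β, γ, δ }  = { α, γ, δ } ∪ { β, γ }
  { α, β, γ, ε }  = { β, γ, ε } ∪ { α, γ }
  { α, β, δ, ε }  = { α, δ, ε } ∪ { β, δ, ε }
  { β, γ, δ, ε }  = { β, γ, ε } ∪ { β, δ, ε }
  — 17 sets.
Step 3: 6 new —
  { α }  = complement { β, γ, δ, ε }
  { γ }  = complement { α, β, δ, ε }
  { δ }  = complement { α, β, γ, ε }
  { ε }  = complement { α, β, γ, δ }
  { δ, ε }  = complement { α, β, γ }
  { α, β, δ }  = { α, δ } ∪ { β }
  — 23 sets.
Step 4. New:
  { α, β }  = { β } ∪ { α }
  { α, ε }  = { ε } ∪ { α }
  { β, δ }  = { β } ∪ { δ }
  { γ, δ }  = { γ } ∪ { δ }
  { γ, ε }  = complement { α, β, δ }
  { α, β, ε }  = { β, ε } ∪ { α }
  { α, γ, ε }  = { ε } ∪ { α, γ }
  { β, γ, δ }  = { β, γ } ∪ { δ }
  { γ, δ, ε }  = { δ, ε } ∪ { γ }
  — 32 sets.
Step 5: already closed under ᶜ and ∪.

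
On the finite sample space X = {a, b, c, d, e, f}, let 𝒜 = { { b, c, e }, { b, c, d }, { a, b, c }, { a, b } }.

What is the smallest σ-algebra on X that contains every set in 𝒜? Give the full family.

Seed the family with 𝒜 together with ∅ and X: { ∅, { a, b }, { a, b, c }, { b, c, d }, { b, c, e }, X }.
Step 1 adds 7:
  { a, d, f }  = ᶜ of { b, c, e }
  { a, e, f }  = ᶜ of { b, c, d }
  { d, e, f }  = ᶜ of { a, b, c }
  { a, b, c, d }  = { a, b, c } ∪ { b, c, d }
  { a, b, c, e }  = { b, c, e } ∪ { a, b, c }
  { b, c, d, e }  = { b, c, e } ∪ { b, c, d }
  { c, d, e, f }  = ᶜ of { a, b }
  (now 13)
Step 2. New:
  { a, f }  = ᶜ of { b, c, d, e }
  { d, f }  = ᶜ of { a, b, c, e }
  { e, f }  = ᶜ of { a, b, c, d }
  { a, b, d, f }  = { a, b } ∪ { a, d, f }
  { a, b, e, f }  = { a, b } ∪ { a, e, f }
  { a, d, e, f }  = { a, d, f } ∪ { a, e, f }
  { a, b, c, d, e }  = { a, b, c } ∪ { b, c, d, e }
  { a, b, c, d, f }  = { a, b, c } ∪ { a, d, f }
  { a, b, c, e, f }  = { a, b, c } ∪ { a, e, f }
  { a, b, d, e, f }  = { a, b } ∪ { d, e, f }
  { a, c, d, e, f }  = { c, d, e, f } ∪ { a, d, f }
  { b, c, d, e, f }  = { b, c, d } ∪ { c, d, e, f }
  (now 25)
Step 3: +13 →
  { a }  = ᶜ of { b, c, d, e, f }
  { b }  = ᶜ of { a, c, d, e, f }
  { c }  = ᶜ of { a, b, d, e, f }
  { d }  = ᶜ of { a, b, c, e, f }
  { e }  = ᶜ of { a, b, c, d, f }
  { f }  = ᶜ of { a, b, c, d, e }
  { b, c }  = ᶜ of { a, d, e, f }
  { c, d }  = ᶜ of { a, b, e, f }
  { c, e }  = ᶜ of { a, b, d, f }
  { a, b, f }  = { a, f } ∪ { a, b }
  { a, b, c, f }  = { a, f } ∪ { a, b, c }
  { b, c, d, f }  = { d, f } ∪ { b, c, d }
  { b, c, e, f }  = { e, f } ∪ { b, c, e }
  (now 38)
Step 4: 22 new —
  { a, c }  = { c } ∪ { a }
  { a, d }  = ᶜ of { b, c, e, f }
  { a, e }  = ᶜ of { b, c, d, f }
  { b, d }  = { b } ∪ { d }
  { b, e }  = { b } ∪ { e }
  { b, f }  = { b } ∪ { f }
  { c, f }  = { c } ∪ { f }
  { d, e }  = ᶜ of { a, b, c, f }
  { a, b, d }  = { a, b } ∪ { d }
  { a, b, e }  = { a, b } ∪ { e }
  { a, c, d }  = { c, d } ∪ { a }
  { a, c, e }  = { c, e } ∪ { a }
  { a, c, f }  = { a, f } ∪ { c }
  { b, c, f }  = { b, c } ∪ { f }
  { b, d, f }  = { b } ∪ { d, f }
  { b, e, f }  = { b } ∪ { e, f }
  { c, d, e }  = ᶜ of { a, b, f }
  { c, d, f }  = { c, d } ∪ { d, f }
  { c, e, f }  = { c, e } ∪ { e, f }
  { a, c, d, f }  = { c, d } ∪ { a, f }
  { a, c, e, f }  = { a, f } ∪ { c, e }
  { b, d, e, f }  = { b } ∪ { d, e, f }
  (now 60)
Step 5 adds 4:
  { a, d, e }  = ᶜ of { b, c, f }
  { b, d, e }  = ᶜ of { a, c, f }
  { a, b, d, e }  = ᶜ of { c, f }
  { a, c, d, e }  = ᶜ of { b, f }
  (now 64)
Step 6: closed — nothing new.

Hence σ(𝒜) has 64 members: { ∅, { a }, { b }, { c }, { d }, { e }, { f }, { a, b }, { a, c }, { a, d }, { a, e }, { a, f }, { b, c }, { b, d }, { b, e }, { b, f }, { c, d }, { c, e }, { c, f }, { d, e }, { d, f }, { e, f }, { a, b, c }, { a, b, d }, { a, b, e }, { a, b, f }, { a, c, d }, { a, c, e }, { a, c, f }, { a, d, e }, { a, d, f }, { a, e, f }, { b, c, d }, { b, c, e }, { b, c, f }, { b, d, e }, { b, d, f }, { b, e, f }, { c, d, e }, { c, d, f }, { c, e, f }, { d, e, f }, { a, b, c, d }, { a, b, c, e }, { a, b, c, f }, { a, b, d, e }, { a, b, d, f }, { a, b, e, f }, { a, c, d, e }, { a, c, d, f }, { a, c, e, f }, { a, d, e, f }, { b, c, d, e }, { b, c, d, f }, { b, c, e, f }, { b, d, e, f }, { c, d, e, f }, { a, b, c, d, e }, { a, b, c, d, f }, { a, b, c, e, f }, { a, b, d, e, f }, { a, c, d, e, f }, { b, c, d, e, f }, X }.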